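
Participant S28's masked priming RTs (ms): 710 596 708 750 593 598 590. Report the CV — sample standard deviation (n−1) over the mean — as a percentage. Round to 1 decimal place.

n = 7, Σ = 4545, M = 649.2857
Σ(x−M)² = 29429.429; s = √(29429.429/6) = 70.0350
CV = 70.0350 / 649.2857 = 0.10786 = 10.786%

10.8%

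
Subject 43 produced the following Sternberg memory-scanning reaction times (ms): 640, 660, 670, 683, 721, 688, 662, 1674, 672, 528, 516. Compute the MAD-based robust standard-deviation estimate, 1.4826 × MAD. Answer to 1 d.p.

26.7 ms

Sorted: 516, 528, 640, 660, 662, 670, 672, 683, 688, 721, 1674 → median = 670
|x − 670| sorted: 0, 2, 8, 10, 13, 18, 30, 51, 142, 154, 1004 → MAD = 18
Robust SD ≈ 1.4826 × 18 = 26.687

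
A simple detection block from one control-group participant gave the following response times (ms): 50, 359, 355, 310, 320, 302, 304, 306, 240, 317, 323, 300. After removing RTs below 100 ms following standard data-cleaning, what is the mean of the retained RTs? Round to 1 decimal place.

312.4 ms

Excluded: 50
Retained (n=11): Σ = 3436
Mean = 3436/11 = 312.3636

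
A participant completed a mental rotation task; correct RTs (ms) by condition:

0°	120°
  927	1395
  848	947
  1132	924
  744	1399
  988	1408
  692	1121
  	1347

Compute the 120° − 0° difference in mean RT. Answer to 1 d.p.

331.6 ms

M(0°) = 5331/6 = 888.500
M(120°) = 8541/7 = 1220.143
Difference = 1220.143 − 888.500 = 331.643 ms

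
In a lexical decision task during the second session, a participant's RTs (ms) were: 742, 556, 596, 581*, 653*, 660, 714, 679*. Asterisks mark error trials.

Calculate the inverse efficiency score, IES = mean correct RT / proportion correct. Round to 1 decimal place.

1045.8 ms

Correct trials (n=5): 742, 556, 596, 660, 714
Mean correct RT = 3268/5 = 653.6000 ms
Proportion correct = 5/8
IES = 653.6000 / (5/8) = 1045.760 ms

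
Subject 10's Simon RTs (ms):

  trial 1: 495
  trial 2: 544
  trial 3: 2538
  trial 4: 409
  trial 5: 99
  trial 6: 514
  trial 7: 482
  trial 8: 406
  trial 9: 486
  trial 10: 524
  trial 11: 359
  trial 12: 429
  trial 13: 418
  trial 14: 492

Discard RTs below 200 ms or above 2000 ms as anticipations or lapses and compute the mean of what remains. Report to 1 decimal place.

Excluded: 99, 2538
Retained (n=12): Σ = 5558
Mean = 5558/12 = 463.1667

463.2 ms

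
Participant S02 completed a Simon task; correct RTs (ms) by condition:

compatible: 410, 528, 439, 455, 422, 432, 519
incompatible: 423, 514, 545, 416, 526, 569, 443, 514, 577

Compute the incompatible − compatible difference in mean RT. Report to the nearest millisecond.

45 ms

M(compatible) = 3205/7 = 457.857
M(incompatible) = 4527/9 = 503.000
Difference = 503.000 − 457.857 = 45.143 ms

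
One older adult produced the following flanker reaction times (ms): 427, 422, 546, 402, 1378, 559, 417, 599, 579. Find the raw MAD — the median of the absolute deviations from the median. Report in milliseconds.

Sorted: 402, 417, 422, 427, 546, 559, 579, 599, 1378 → median = 546
|x − 546|: 119, 124, 0, 144, 832, 13, 129, 53, 33
Sorted deviations: 0, 13, 33, 53, 119, 124, 129, 144, 832 → MAD = 119

119 ms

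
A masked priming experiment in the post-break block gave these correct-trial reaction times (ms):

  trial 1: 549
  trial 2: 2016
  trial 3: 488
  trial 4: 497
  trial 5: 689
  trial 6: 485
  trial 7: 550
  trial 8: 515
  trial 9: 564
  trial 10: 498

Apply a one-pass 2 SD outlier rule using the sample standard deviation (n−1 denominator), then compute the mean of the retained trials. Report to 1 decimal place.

n = 10, ΣRT = 6851, M = 685.100
Σ(x−M)² = 2000960.90; s = √(2000960.90/9) = 471.518
Cutoffs: 685.100 ± 2·471.518 → [-257.9, 1628.1]
Outside: 2016 → excluded.
Retained (n=9): Σ = 4835, mean = 4835/9 = 537.222

537.2 ms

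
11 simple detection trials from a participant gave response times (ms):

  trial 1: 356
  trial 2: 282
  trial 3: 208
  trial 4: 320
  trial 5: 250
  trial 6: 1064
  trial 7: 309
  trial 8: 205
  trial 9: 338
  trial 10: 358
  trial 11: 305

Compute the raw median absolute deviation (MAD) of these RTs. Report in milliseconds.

47 ms

Sorted: 205, 208, 250, 282, 305, 309, 320, 338, 356, 358, 1064 → median = 309
|x − 309|: 47, 27, 101, 11, 59, 755, 0, 104, 29, 49, 4
Sorted deviations: 0, 4, 11, 27, 29, 47, 49, 59, 101, 104, 755 → MAD = 47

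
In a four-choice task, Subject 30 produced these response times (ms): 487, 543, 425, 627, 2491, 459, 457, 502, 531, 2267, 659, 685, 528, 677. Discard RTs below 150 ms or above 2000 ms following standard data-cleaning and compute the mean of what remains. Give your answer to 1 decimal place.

548.3 ms

Excluded: 2267, 2491
Retained (n=12): Σ = 6580
Mean = 6580/12 = 548.3333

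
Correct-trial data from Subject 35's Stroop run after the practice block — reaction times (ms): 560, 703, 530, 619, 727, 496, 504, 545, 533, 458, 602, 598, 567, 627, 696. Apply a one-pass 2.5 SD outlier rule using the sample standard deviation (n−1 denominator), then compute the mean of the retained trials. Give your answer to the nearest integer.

n = 15, ΣRT = 8765, M = 584.333
Σ(x−M)² = 88669.33; s = √(88669.33/14) = 79.583
Cutoffs: 584.333 ± 2.5·79.583 → [385.4, 783.3]
No RTs fall outside the cutoffs; all 15 retained. Mean = 8765/15 = 584.333

584 ms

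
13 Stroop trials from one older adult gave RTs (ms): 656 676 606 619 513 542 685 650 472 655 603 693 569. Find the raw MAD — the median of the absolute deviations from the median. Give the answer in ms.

50 ms

Sorted: 472, 513, 542, 569, 603, 606, 619, 650, 655, 656, 676, 685, 693 → median = 619
|x − 619|: 37, 57, 13, 0, 106, 77, 66, 31, 147, 36, 16, 74, 50
Sorted deviations: 0, 13, 16, 31, 36, 37, 50, 57, 66, 74, 77, 106, 147 → MAD = 50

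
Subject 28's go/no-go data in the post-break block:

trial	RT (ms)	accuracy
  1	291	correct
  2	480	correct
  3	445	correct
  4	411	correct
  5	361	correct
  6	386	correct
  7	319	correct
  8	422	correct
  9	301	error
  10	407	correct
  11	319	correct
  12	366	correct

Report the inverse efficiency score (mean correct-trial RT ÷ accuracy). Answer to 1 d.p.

417.2 ms

Correct trials (n=11): 291, 480, 445, 411, 361, 386, 319, 422, 407, 319, 366
Mean correct RT = 4207/11 = 382.4545 ms
Proportion correct = 11/12
IES = 382.4545 / (11/12) = 417.223 ms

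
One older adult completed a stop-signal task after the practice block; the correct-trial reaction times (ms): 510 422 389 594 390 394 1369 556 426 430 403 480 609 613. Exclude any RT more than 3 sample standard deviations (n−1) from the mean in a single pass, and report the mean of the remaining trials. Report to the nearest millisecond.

n = 14, ΣRT = 7585, M = 541.786
Σ(x−M)² = 829364.36; s = √(829364.36/13) = 252.581
Cutoffs: 541.786 ± 3·252.581 → [-216.0, 1299.5]
Outside: 1369 → excluded.
Retained (n=13): Σ = 6216, mean = 6216/13 = 478.154

478 ms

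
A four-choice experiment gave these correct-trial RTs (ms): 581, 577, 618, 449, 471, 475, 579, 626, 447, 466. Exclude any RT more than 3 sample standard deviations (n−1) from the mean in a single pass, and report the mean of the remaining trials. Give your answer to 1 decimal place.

n = 10, ΣRT = 5289, M = 528.900
Σ(x−M)² = 48210.90; s = √(48210.90/9) = 73.190
Cutoffs: 528.900 ± 3·73.190 → [309.3, 748.5]
No RTs fall outside the cutoffs; all 10 retained. Mean = 5289/10 = 528.900

528.9 ms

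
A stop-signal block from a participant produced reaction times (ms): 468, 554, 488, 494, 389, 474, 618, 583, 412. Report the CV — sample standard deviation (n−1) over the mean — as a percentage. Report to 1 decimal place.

n = 9, Σ = 4480, M = 497.7778
Σ(x−M)² = 45629.556; s = √(45629.556/8) = 75.5228
CV = 75.5228 / 497.7778 = 0.15172 = 15.172%

15.2%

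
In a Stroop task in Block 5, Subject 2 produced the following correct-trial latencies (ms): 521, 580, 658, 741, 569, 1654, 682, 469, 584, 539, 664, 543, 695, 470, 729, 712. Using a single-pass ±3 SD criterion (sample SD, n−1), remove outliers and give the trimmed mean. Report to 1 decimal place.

n = 16, ΣRT = 10810, M = 675.625
Σ(x−M)² = 1140573.75; s = √(1140573.75/15) = 275.750
Cutoffs: 675.625 ± 3·275.750 → [-151.6, 1502.9]
Outside: 1654 → excluded.
Retained (n=15): Σ = 9156, mean = 9156/15 = 610.400

610.4 ms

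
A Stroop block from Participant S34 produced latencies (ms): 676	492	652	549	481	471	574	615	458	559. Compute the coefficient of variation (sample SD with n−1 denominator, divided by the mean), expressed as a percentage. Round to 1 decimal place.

14.0%

n = 10, Σ = 5527, M = 552.7000
Σ(x−M)² = 53920.100; s = √(53920.100/9) = 77.4023
CV = 77.4023 / 552.7000 = 0.14004 = 14.004%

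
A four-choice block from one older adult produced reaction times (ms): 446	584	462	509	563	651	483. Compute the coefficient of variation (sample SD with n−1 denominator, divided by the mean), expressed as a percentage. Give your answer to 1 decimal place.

14.0%

n = 7, Σ = 3698, M = 528.2857
Σ(x−M)² = 32955.429; s = √(32955.429/6) = 74.1119
CV = 74.1119 / 528.2857 = 0.14029 = 14.029%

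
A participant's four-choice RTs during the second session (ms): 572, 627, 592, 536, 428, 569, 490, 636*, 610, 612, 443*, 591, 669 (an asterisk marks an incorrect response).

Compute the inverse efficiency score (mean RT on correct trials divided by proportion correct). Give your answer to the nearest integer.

Correct trials (n=11): 572, 627, 592, 536, 428, 569, 490, 610, 612, 591, 669
Mean correct RT = 6296/11 = 572.3636 ms
Proportion correct = 11/13
IES = 572.3636 / (11/13) = 676.430 ms

676 ms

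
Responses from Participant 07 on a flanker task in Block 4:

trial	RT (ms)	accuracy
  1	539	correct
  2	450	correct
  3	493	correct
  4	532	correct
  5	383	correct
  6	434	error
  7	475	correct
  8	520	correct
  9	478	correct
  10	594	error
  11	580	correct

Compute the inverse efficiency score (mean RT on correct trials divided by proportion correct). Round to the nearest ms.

604 ms

Correct trials (n=9): 539, 450, 493, 532, 383, 475, 520, 478, 580
Mean correct RT = 4450/9 = 494.4444 ms
Proportion correct = 9/11
IES = 494.4444 / (9/11) = 604.321 ms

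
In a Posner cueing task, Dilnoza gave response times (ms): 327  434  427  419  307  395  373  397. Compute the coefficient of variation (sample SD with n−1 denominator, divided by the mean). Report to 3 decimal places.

0.121

n = 8, Σ = 3079, M = 384.8750
Σ(x−M)² = 15156.875; s = √(15156.875/7) = 46.5324
CV = 46.5324 / 384.8750 = 0.12090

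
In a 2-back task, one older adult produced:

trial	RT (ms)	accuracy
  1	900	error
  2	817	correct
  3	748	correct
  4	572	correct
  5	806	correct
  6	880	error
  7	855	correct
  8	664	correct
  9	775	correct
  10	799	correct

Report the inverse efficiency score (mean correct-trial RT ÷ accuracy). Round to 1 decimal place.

Correct trials (n=8): 817, 748, 572, 806, 855, 664, 775, 799
Mean correct RT = 6036/8 = 754.5000 ms
Proportion correct = 8/10
IES = 754.5000 / (8/10) = 943.125 ms

943.1 ms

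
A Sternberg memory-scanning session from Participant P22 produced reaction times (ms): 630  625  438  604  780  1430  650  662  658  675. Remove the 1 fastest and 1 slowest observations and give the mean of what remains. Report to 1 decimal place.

Sorted: 438, 604, 625, 630, 650, 658, 662, 675, 780, 1430
Drop lowest 1 (438) and highest 1 (1430)
Remaining (n=8): Σ = 5284, mean = 5284/8 = 660.500

660.5 ms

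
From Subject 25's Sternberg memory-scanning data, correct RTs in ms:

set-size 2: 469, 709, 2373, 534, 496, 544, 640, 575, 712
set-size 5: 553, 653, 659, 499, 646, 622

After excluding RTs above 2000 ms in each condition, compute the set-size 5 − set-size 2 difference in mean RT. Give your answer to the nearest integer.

20 ms

set-size 2: exclude 2373
M(set-size 2) = 4679/8 = 584.875
M(set-size 5) = 3632/6 = 605.333
Difference = 605.333 − 584.875 = 20.458 ms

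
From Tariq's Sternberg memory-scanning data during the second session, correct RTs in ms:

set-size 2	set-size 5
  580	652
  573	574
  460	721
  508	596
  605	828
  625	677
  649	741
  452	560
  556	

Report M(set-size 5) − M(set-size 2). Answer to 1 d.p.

M(set-size 2) = 5008/9 = 556.444
M(set-size 5) = 5349/8 = 668.625
Difference = 668.625 − 556.444 = 112.181 ms

112.2 ms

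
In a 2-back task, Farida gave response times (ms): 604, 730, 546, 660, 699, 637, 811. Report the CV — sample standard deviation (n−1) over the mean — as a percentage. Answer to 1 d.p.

n = 7, Σ = 4687, M = 669.5714
Σ(x−M)² = 45241.714; s = √(45241.714/6) = 86.8348
CV = 86.8348 / 669.5714 = 0.12969 = 12.969%

13.0%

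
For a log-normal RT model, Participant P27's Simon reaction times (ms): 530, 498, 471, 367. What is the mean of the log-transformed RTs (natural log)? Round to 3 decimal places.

6.136

ln(RT): 6.2729, 6.2106, 6.1549, 5.9054
Σ ln(RT) = 24.5437
Mean = 24.5437/4 = 6.13592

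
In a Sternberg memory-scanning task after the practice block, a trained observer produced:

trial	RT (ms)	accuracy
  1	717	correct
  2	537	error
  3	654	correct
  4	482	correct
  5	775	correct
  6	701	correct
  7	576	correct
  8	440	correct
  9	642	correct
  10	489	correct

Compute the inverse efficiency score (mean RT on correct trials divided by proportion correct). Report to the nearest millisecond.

676 ms

Correct trials (n=9): 717, 654, 482, 775, 701, 576, 440, 642, 489
Mean correct RT = 5476/9 = 608.4444 ms
Proportion correct = 9/10
IES = 608.4444 / (9/10) = 676.049 ms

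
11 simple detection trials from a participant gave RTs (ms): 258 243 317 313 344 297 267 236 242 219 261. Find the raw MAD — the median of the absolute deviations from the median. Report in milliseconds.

Sorted: 219, 236, 242, 243, 258, 261, 267, 297, 313, 317, 344 → median = 261
|x − 261|: 3, 18, 56, 52, 83, 36, 6, 25, 19, 42, 0
Sorted deviations: 0, 3, 6, 18, 19, 25, 36, 42, 52, 56, 83 → MAD = 25

25 ms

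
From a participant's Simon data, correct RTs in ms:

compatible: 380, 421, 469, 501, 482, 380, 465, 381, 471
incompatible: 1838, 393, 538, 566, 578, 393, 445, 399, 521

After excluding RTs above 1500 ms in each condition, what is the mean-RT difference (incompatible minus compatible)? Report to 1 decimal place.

incompatible: exclude 1838
M(compatible) = 3950/9 = 438.889
M(incompatible) = 3833/8 = 479.125
Difference = 479.125 − 438.889 = 40.236 ms

40.2 ms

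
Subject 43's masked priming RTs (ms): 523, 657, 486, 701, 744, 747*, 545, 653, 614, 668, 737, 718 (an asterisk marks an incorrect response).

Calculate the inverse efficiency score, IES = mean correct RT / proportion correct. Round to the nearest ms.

699 ms

Correct trials (n=11): 523, 657, 486, 701, 744, 545, 653, 614, 668, 737, 718
Mean correct RT = 7046/11 = 640.5455 ms
Proportion correct = 11/12
IES = 640.5455 / (11/12) = 698.777 ms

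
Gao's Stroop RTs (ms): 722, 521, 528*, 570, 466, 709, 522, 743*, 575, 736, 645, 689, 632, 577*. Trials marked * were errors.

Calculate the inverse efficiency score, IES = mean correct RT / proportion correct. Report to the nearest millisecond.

785 ms

Correct trials (n=11): 722, 521, 570, 466, 709, 522, 575, 736, 645, 689, 632
Mean correct RT = 6787/11 = 617.0000 ms
Proportion correct = 11/14
IES = 617.0000 / (11/14) = 785.273 ms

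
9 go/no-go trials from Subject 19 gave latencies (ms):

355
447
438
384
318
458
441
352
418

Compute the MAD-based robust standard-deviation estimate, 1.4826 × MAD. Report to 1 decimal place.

Sorted: 318, 352, 355, 384, 418, 438, 441, 447, 458 → median = 418
|x − 418| sorted: 0, 20, 23, 29, 34, 40, 63, 66, 100 → MAD = 34
Robust SD ≈ 1.4826 × 34 = 50.408

50.4 ms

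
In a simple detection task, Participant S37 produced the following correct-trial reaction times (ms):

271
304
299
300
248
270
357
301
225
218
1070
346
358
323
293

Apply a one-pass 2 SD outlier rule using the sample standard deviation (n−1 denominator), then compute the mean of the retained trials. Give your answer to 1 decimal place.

n = 15, ΣRT = 5183, M = 345.533
Σ(x−M)² = 587919.73; s = √(587919.73/14) = 204.925
Cutoffs: 345.533 ± 2·204.925 → [-64.3, 755.4]
Outside: 1070 → excluded.
Retained (n=14): Σ = 4113, mean = 4113/14 = 293.786

293.8 ms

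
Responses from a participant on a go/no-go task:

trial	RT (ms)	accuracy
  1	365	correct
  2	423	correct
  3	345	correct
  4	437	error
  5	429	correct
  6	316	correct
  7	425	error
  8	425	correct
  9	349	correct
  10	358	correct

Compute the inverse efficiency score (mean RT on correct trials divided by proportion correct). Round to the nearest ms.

Correct trials (n=8): 365, 423, 345, 429, 316, 425, 349, 358
Mean correct RT = 3010/8 = 376.2500 ms
Proportion correct = 8/10
IES = 376.2500 / (8/10) = 470.312 ms

470 ms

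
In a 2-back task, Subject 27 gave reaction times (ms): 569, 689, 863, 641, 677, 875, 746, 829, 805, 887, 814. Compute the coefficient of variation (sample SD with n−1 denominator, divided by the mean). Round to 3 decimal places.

0.139

n = 11, Σ = 8395, M = 763.1818
Σ(x−M)² = 112321.636; s = √(112321.636/10) = 105.9819
CV = 105.9819 / 763.1818 = 0.13887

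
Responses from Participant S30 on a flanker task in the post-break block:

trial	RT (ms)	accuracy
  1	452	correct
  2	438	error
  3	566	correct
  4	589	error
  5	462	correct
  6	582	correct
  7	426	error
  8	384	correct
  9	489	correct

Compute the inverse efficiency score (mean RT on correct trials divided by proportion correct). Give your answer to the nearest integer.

734 ms

Correct trials (n=6): 452, 566, 462, 582, 384, 489
Mean correct RT = 2935/6 = 489.1667 ms
Proportion correct = 6/9
IES = 489.1667 / (6/9) = 733.750 ms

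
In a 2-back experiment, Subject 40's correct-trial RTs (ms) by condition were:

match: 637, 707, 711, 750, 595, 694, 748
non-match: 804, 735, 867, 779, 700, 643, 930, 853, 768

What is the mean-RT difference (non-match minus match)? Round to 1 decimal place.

94.8 ms

M(match) = 4842/7 = 691.714
M(non-match) = 7079/9 = 786.556
Difference = 786.556 − 691.714 = 94.841 ms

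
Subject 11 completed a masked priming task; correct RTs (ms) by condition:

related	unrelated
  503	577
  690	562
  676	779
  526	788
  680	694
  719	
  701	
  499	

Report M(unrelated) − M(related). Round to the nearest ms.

M(related) = 4994/8 = 624.250
M(unrelated) = 3400/5 = 680.000
Difference = 680.000 − 624.250 = 55.750 ms

56 ms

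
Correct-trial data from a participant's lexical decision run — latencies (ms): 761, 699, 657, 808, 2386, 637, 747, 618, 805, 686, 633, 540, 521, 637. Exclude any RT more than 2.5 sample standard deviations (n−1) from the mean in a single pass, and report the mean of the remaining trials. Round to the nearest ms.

673 ms

n = 14, ΣRT = 11135, M = 795.357
Σ(x−M)² = 2822751.21; s = √(2822751.21/13) = 465.977
Cutoffs: 795.357 ± 2.5·465.977 → [-369.6, 1960.3]
Outside: 2386 → excluded.
Retained (n=13): Σ = 8749, mean = 8749/13 = 673.000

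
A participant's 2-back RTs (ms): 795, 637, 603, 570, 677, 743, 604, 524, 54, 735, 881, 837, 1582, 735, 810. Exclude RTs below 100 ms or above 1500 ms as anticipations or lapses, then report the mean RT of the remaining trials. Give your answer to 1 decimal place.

703.9 ms

Excluded: 54, 1582
Retained (n=13): Σ = 9151
Mean = 9151/13 = 703.9231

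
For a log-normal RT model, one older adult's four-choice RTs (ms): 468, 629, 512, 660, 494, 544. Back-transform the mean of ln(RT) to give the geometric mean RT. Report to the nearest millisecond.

547 ms

ln(RT): 6.1485, 6.4441, 6.2383, 6.4922, 6.2025, 6.2989
Mean ln(RT) = 37.8246/6 = 6.30411
Geometric mean = exp(6.30411) = 546.81 ms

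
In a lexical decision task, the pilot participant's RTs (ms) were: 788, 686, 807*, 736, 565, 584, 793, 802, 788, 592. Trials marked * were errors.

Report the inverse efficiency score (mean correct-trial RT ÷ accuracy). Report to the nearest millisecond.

782 ms

Correct trials (n=9): 788, 686, 736, 565, 584, 793, 802, 788, 592
Mean correct RT = 6334/9 = 703.7778 ms
Proportion correct = 9/10
IES = 703.7778 / (9/10) = 781.975 ms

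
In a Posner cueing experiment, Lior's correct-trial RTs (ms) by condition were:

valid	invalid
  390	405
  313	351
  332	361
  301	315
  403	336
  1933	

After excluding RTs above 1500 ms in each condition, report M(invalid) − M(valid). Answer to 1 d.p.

valid: exclude 1933
M(valid) = 1739/5 = 347.800
M(invalid) = 1768/5 = 353.600
Difference = 353.600 − 347.800 = 5.800 ms

5.8 ms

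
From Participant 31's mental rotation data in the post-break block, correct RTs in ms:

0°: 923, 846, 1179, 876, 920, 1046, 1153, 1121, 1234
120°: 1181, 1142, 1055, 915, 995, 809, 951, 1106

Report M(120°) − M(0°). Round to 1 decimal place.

-13.9 ms

M(0°) = 9298/9 = 1033.111
M(120°) = 8154/8 = 1019.250
Difference = 1019.250 − 1033.111 = -13.861 ms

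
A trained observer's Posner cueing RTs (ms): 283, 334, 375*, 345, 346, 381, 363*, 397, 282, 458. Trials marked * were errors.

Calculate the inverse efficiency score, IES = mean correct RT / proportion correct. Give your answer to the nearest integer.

442 ms

Correct trials (n=8): 283, 334, 345, 346, 381, 397, 282, 458
Mean correct RT = 2826/8 = 353.2500 ms
Proportion correct = 8/10
IES = 353.2500 / (8/10) = 441.562 ms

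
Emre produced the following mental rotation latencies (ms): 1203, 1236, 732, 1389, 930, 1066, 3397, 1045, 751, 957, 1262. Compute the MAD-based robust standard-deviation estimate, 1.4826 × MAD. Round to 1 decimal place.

Sorted: 732, 751, 930, 957, 1045, 1066, 1203, 1236, 1262, 1389, 3397 → median = 1066
|x − 1066| sorted: 0, 21, 109, 136, 137, 170, 196, 315, 323, 334, 2331 → MAD = 170
Robust SD ≈ 1.4826 × 170 = 252.042

252.0 ms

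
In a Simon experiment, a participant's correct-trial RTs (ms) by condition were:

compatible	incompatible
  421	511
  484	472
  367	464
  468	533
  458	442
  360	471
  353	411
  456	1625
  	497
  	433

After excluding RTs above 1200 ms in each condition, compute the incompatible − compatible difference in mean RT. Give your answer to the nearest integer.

incompatible: exclude 1625
M(compatible) = 3367/8 = 420.875
M(incompatible) = 4234/9 = 470.444
Difference = 470.444 − 420.875 = 49.569 ms

50 ms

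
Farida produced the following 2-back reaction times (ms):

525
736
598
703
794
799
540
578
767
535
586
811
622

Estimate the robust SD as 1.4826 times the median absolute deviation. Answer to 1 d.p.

Sorted: 525, 535, 540, 578, 586, 598, 622, 703, 736, 767, 794, 799, 811 → median = 622
|x − 622| sorted: 0, 24, 36, 44, 81, 82, 87, 97, 114, 145, 172, 177, 189 → MAD = 87
Robust SD ≈ 1.4826 × 87 = 128.986

129.0 ms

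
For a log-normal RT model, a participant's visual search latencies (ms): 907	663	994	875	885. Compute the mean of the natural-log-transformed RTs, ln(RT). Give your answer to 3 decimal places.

6.754

ln(RT): 6.8101, 6.4968, 6.9017, 6.7742, 6.7856
Σ ln(RT) = 33.7685
Mean = 33.7685/5 = 6.75369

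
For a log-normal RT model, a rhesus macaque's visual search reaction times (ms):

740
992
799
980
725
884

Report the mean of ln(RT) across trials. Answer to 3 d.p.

ln(RT): 6.6067, 6.8997, 6.6834, 6.8876, 6.5862, 6.7845
Σ ln(RT) = 40.4479
Mean = 40.4479/6 = 6.74132

6.741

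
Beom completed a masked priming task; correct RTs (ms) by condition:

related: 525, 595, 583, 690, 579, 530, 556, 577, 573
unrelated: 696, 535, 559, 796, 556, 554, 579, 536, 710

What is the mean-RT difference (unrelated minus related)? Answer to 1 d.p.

34.8 ms

M(related) = 5208/9 = 578.667
M(unrelated) = 5521/9 = 613.444
Difference = 613.444 − 578.667 = 34.778 ms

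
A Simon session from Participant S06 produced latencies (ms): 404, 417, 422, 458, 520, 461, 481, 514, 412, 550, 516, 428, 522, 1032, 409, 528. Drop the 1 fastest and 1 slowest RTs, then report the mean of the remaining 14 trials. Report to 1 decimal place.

Sorted: 404, 409, 412, 417, 422, 428, 458, 461, 481, 514, 516, 520, 522, 528, 550, 1032
Drop lowest 1 (404) and highest 1 (1032)
Remaining (n=14): Σ = 6638, mean = 6638/14 = 474.143

474.1 ms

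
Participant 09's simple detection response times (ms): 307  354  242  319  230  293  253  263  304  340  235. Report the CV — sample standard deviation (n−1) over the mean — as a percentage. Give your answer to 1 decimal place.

15.2%

n = 11, Σ = 3140, M = 285.4545
Σ(x−M)² = 18730.727; s = √(18730.727/10) = 43.2790
CV = 43.2790 / 285.4545 = 0.15161 = 15.161%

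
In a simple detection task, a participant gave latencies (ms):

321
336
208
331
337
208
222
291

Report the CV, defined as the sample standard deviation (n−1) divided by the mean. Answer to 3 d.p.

0.210

n = 8, Σ = 2254, M = 281.7500
Σ(x−M)² = 24495.500; s = √(24495.500/7) = 59.1554
CV = 59.1554 / 281.7500 = 0.20996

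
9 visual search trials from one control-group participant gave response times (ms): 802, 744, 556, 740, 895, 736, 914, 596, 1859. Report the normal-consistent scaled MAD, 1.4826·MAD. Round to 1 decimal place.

Sorted: 556, 596, 736, 740, 744, 802, 895, 914, 1859 → median = 744
|x − 744| sorted: 0, 4, 8, 58, 148, 151, 170, 188, 1115 → MAD = 148
Robust SD ≈ 1.4826 × 148 = 219.425

219.4 ms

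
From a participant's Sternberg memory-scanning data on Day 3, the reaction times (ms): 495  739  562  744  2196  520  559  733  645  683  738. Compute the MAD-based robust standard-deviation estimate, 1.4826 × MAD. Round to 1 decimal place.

Sorted: 495, 520, 559, 562, 645, 683, 733, 738, 739, 744, 2196 → median = 683
|x − 683| sorted: 0, 38, 50, 55, 56, 61, 121, 124, 163, 188, 1513 → MAD = 61
Robust SD ≈ 1.4826 × 61 = 90.439

90.4 ms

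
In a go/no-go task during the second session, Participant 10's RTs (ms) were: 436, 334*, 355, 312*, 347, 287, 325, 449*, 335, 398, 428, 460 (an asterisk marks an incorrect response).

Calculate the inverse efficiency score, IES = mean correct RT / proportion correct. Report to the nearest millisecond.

Correct trials (n=9): 436, 355, 347, 287, 325, 335, 398, 428, 460
Mean correct RT = 3371/9 = 374.5556 ms
Proportion correct = 9/12
IES = 374.5556 / (9/12) = 499.407 ms

499 ms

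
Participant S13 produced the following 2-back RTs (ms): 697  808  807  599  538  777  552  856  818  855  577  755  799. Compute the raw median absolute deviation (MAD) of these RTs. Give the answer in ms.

78 ms

Sorted: 538, 552, 577, 599, 697, 755, 777, 799, 807, 808, 818, 855, 856 → median = 777
|x − 777|: 80, 31, 30, 178, 239, 0, 225, 79, 41, 78, 200, 22, 22
Sorted deviations: 0, 22, 22, 30, 31, 41, 78, 79, 80, 178, 200, 225, 239 → MAD = 78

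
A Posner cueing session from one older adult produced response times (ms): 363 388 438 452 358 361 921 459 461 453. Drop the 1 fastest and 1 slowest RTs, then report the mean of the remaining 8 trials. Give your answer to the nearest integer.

Sorted: 358, 361, 363, 388, 438, 452, 453, 459, 461, 921
Drop lowest 1 (358) and highest 1 (921)
Remaining (n=8): Σ = 3375, mean = 3375/8 = 421.875

422 ms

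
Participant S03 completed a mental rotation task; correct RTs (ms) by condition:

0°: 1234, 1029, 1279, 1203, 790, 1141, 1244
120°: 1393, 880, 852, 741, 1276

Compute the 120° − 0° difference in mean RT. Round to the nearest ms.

M(0°) = 7920/7 = 1131.429
M(120°) = 5142/5 = 1028.400
Difference = 1028.400 − 1131.429 = -103.029 ms

-103 ms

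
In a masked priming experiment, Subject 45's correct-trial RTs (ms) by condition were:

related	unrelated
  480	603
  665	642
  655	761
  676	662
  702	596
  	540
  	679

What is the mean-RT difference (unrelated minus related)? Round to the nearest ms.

M(related) = 3178/5 = 635.600
M(unrelated) = 4483/7 = 640.429
Difference = 640.429 − 635.600 = 4.829 ms

5 ms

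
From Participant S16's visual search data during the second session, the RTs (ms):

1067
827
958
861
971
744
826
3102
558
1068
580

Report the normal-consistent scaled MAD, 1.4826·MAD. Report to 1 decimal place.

Sorted: 558, 580, 744, 826, 827, 861, 958, 971, 1067, 1068, 3102 → median = 861
|x − 861| sorted: 0, 34, 35, 97, 110, 117, 206, 207, 281, 303, 2241 → MAD = 117
Robust SD ≈ 1.4826 × 117 = 173.464

173.5 ms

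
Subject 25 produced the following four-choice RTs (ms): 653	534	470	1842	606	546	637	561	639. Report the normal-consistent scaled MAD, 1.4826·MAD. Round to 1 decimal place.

69.7 ms

Sorted: 470, 534, 546, 561, 606, 637, 639, 653, 1842 → median = 606
|x − 606| sorted: 0, 31, 33, 45, 47, 60, 72, 136, 1236 → MAD = 47
Robust SD ≈ 1.4826 × 47 = 69.682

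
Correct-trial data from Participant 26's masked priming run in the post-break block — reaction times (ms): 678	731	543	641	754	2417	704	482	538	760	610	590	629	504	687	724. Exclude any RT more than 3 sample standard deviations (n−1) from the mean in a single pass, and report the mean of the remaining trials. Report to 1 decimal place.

n = 16, ΣRT = 11992, M = 749.500
Σ(x−M)² = 3083162.00; s = √(3083162.00/15) = 453.370
Cutoffs: 749.500 ± 3·453.370 → [-610.6, 2109.6]
Outside: 2417 → excluded.
Retained (n=15): Σ = 9575, mean = 9575/15 = 638.333

638.3 ms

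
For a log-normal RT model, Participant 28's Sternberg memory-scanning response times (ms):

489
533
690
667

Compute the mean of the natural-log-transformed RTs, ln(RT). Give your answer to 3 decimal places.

6.378

ln(RT): 6.1924, 6.2785, 6.5367, 6.5028
Σ ln(RT) = 25.5104
Mean = 25.5104/4 = 6.37759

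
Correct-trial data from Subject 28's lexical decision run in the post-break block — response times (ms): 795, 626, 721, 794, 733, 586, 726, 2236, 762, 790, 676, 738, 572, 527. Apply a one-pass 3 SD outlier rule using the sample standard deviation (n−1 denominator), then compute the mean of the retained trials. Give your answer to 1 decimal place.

n = 14, ΣRT = 11282, M = 805.857
Σ(x−M)² = 2301231.71; s = √(2301231.71/13) = 420.735
Cutoffs: 805.857 ± 3·420.735 → [-456.3, 2068.1]
Outside: 2236 → excluded.
Retained (n=13): Σ = 9046, mean = 9046/13 = 695.846

695.8 ms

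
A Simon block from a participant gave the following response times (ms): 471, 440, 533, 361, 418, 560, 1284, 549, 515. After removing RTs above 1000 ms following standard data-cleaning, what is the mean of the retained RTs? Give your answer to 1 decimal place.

480.9 ms

Excluded: 1284
Retained (n=8): Σ = 3847
Mean = 3847/8 = 480.8750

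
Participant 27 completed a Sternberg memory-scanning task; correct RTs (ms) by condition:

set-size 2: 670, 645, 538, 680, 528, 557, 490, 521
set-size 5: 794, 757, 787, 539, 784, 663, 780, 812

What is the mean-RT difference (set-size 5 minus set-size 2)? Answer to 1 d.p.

M(set-size 2) = 4629/8 = 578.625
M(set-size 5) = 5916/8 = 739.500
Difference = 739.500 − 578.625 = 160.875 ms

160.9 ms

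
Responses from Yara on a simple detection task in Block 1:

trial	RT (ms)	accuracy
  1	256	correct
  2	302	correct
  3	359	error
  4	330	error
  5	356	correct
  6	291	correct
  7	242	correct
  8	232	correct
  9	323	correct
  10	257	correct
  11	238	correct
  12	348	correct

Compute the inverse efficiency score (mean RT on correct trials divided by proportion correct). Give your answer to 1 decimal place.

Correct trials (n=10): 256, 302, 356, 291, 242, 232, 323, 257, 238, 348
Mean correct RT = 2845/10 = 284.5000 ms
Proportion correct = 10/12
IES = 284.5000 / (10/12) = 341.400 ms

341.4 ms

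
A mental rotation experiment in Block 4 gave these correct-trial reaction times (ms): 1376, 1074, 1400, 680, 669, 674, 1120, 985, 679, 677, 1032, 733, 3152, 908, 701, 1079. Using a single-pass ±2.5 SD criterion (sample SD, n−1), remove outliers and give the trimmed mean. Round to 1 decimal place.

919.1 ms

n = 16, ΣRT = 16939, M = 1058.688
Σ(x−M)² = 5599499.44; s = √(5599499.44/15) = 610.983
Cutoffs: 1058.688 ± 2.5·610.983 → [-468.8, 2586.1]
Outside: 3152 → excluded.
Retained (n=15): Σ = 13787, mean = 13787/15 = 919.133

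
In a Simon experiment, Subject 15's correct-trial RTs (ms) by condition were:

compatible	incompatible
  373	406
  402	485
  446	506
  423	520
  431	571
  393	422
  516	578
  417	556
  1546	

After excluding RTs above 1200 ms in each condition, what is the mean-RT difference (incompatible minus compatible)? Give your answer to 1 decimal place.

80.4 ms

compatible: exclude 1546
M(compatible) = 3401/8 = 425.125
M(incompatible) = 4044/8 = 505.500
Difference = 505.500 − 425.125 = 80.375 ms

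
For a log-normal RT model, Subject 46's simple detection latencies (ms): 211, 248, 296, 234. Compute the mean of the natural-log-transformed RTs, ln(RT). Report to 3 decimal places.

ln(RT): 5.3519, 5.5134, 5.6904, 5.4553
Σ ln(RT) = 22.0110
Mean = 22.0110/4 = 5.50274

5.503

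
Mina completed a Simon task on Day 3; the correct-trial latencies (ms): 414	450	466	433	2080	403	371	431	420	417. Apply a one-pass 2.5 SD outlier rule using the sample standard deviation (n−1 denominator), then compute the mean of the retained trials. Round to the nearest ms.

n = 10, ΣRT = 5885, M = 588.500
Σ(x−M)² = 2477718.50; s = √(2477718.50/9) = 524.692
Cutoffs: 588.500 ± 2.5·524.692 → [-723.2, 1900.2]
Outside: 2080 → excluded.
Retained (n=9): Σ = 3805, mean = 3805/9 = 422.778

423 ms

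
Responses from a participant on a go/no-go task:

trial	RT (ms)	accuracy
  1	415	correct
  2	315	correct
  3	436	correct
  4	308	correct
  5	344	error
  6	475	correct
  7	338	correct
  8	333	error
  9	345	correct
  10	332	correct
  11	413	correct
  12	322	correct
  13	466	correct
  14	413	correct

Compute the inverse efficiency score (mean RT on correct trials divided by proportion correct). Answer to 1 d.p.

Correct trials (n=12): 415, 315, 436, 308, 475, 338, 345, 332, 413, 322, 466, 413
Mean correct RT = 4578/12 = 381.5000 ms
Proportion correct = 12/14
IES = 381.5000 / (12/14) = 445.083 ms

445.1 ms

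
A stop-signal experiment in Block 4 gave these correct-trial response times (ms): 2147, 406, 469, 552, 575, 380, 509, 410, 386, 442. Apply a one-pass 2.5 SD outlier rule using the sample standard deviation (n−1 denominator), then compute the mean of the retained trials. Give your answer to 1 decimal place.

n = 10, ΣRT = 6276, M = 627.600
Σ(x−M)² = 2606858.40; s = √(2606858.40/9) = 538.192
Cutoffs: 627.600 ± 2.5·538.192 → [-717.9, 1973.1]
Outside: 2147 → excluded.
Retained (n=9): Σ = 4129, mean = 4129/9 = 458.778

458.8 ms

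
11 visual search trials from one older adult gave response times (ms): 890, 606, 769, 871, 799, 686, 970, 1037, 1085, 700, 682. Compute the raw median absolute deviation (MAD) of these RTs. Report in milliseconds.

Sorted: 606, 682, 686, 700, 769, 799, 871, 890, 970, 1037, 1085 → median = 799
|x − 799|: 91, 193, 30, 72, 0, 113, 171, 238, 286, 99, 117
Sorted deviations: 0, 30, 72, 91, 99, 113, 117, 171, 193, 238, 286 → MAD = 113

113 ms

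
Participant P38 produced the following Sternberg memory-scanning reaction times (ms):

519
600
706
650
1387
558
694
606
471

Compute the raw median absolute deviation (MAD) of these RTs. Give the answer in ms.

87 ms

Sorted: 471, 519, 558, 600, 606, 650, 694, 706, 1387 → median = 606
|x − 606|: 87, 6, 100, 44, 781, 48, 88, 0, 135
Sorted deviations: 0, 6, 44, 48, 87, 88, 100, 135, 781 → MAD = 87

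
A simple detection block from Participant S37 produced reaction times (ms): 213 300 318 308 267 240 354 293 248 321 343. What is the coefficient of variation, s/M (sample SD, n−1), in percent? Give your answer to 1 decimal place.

n = 11, Σ = 3205, M = 291.3636
Σ(x−M)² = 19784.545; s = √(19784.545/10) = 44.4798
CV = 44.4798 / 291.3636 = 0.15266 = 15.266%

15.3%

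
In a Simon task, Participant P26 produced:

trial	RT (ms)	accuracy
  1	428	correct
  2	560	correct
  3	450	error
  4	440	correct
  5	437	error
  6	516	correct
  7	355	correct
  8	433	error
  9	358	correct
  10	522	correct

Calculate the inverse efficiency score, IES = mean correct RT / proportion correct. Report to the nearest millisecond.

649 ms

Correct trials (n=7): 428, 560, 440, 516, 355, 358, 522
Mean correct RT = 3179/7 = 454.1429 ms
Proportion correct = 7/10
IES = 454.1429 / (7/10) = 648.776 ms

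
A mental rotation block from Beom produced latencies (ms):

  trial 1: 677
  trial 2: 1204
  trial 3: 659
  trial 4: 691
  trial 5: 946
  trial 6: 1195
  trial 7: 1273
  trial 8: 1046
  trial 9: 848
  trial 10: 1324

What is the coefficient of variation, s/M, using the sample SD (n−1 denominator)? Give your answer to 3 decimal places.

0.262

n = 10, Σ = 9863, M = 986.3000
Σ(x−M)² = 601496.100; s = √(601496.100/9) = 258.5206
CV = 258.5206 / 986.3000 = 0.26211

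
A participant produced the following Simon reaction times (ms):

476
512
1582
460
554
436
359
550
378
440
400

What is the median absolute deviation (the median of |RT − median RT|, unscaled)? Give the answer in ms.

60 ms

Sorted: 359, 378, 400, 436, 440, 460, 476, 512, 550, 554, 1582 → median = 460
|x − 460|: 16, 52, 1122, 0, 94, 24, 101, 90, 82, 20, 60
Sorted deviations: 0, 16, 20, 24, 52, 60, 82, 90, 94, 101, 1122 → MAD = 60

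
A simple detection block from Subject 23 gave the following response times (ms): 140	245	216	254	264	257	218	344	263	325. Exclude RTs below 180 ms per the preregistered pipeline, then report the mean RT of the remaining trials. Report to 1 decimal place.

Excluded: 140
Retained (n=9): Σ = 2386
Mean = 2386/9 = 265.1111

265.1 ms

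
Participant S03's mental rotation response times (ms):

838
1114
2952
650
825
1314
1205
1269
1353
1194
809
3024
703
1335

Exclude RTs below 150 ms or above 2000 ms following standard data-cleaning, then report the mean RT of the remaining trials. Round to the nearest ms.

Excluded: 2952, 3024
Retained (n=12): Σ = 12609
Mean = 12609/12 = 1050.7500

1051 ms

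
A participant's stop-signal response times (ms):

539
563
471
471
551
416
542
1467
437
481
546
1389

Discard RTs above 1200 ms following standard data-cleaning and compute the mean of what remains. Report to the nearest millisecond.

502 ms

Excluded: 1389, 1467
Retained (n=10): Σ = 5017
Mean = 5017/10 = 501.7000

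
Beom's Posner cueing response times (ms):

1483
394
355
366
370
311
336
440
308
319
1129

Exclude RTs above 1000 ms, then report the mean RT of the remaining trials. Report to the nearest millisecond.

355 ms

Excluded: 1129, 1483
Retained (n=9): Σ = 3199
Mean = 3199/9 = 355.4444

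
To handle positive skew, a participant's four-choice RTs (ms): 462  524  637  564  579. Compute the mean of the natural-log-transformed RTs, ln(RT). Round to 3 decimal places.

6.310

ln(RT): 6.1356, 6.2615, 6.4568, 6.3351, 6.3613
Σ ln(RT) = 31.5502
Mean = 31.5502/5 = 6.31004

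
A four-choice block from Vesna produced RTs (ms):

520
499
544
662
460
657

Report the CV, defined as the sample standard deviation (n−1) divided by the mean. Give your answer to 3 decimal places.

n = 6, Σ = 3342, M = 557.0000
Σ(x−M)² = 35336.000; s = √(35336.000/5) = 84.0666
CV = 84.0666 / 557.0000 = 0.15093

0.151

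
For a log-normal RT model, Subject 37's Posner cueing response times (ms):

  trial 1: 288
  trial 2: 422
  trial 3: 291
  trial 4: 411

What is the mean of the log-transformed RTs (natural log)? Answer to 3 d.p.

ln(RT): 5.6630, 6.0450, 5.6733, 6.0186
Σ ln(RT) = 23.3999
Mean = 23.3999/4 = 5.84997

5.850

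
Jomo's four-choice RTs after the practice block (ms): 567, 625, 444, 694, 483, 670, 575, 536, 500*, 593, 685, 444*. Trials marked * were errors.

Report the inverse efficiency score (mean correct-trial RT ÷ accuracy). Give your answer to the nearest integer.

Correct trials (n=10): 567, 625, 444, 694, 483, 670, 575, 536, 593, 685
Mean correct RT = 5872/10 = 587.2000 ms
Proportion correct = 10/12
IES = 587.2000 / (10/12) = 704.640 ms

705 ms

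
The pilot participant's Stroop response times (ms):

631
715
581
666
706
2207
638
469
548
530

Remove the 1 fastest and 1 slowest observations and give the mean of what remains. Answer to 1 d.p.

626.9 ms

Sorted: 469, 530, 548, 581, 631, 638, 666, 706, 715, 2207
Drop lowest 1 (469) and highest 1 (2207)
Remaining (n=8): Σ = 5015, mean = 5015/8 = 626.875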